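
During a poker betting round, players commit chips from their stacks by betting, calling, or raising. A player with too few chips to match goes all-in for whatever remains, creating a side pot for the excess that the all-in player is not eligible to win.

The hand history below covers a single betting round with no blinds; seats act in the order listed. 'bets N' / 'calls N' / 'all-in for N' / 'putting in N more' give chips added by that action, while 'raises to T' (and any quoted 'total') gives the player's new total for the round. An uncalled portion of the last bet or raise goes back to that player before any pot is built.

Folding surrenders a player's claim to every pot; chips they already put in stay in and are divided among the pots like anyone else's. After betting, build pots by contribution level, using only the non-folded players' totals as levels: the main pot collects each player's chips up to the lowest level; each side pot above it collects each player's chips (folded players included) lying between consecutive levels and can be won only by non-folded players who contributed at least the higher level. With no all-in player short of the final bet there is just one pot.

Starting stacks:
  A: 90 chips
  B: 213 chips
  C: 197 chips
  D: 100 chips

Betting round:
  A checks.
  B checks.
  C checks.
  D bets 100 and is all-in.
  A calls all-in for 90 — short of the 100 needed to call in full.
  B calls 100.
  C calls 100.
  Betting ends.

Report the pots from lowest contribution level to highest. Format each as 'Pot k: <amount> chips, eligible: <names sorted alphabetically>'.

Contributions: A=90, B=100, C=100, D=100
Pot levels (distinct totals of non-folded players): 90, 100
Layer 1-90: 90 each from A, B, C, D = 90*4 = 360 chips; eligible A, B, C, D
Layer 91-100: 10 each from B, C, D = 10*3 = 30 chips; eligible B, C, D

Pot 1: 360 chips, eligible: A, B, C, D
Pot 2: 30 chips, eligible: B, C, D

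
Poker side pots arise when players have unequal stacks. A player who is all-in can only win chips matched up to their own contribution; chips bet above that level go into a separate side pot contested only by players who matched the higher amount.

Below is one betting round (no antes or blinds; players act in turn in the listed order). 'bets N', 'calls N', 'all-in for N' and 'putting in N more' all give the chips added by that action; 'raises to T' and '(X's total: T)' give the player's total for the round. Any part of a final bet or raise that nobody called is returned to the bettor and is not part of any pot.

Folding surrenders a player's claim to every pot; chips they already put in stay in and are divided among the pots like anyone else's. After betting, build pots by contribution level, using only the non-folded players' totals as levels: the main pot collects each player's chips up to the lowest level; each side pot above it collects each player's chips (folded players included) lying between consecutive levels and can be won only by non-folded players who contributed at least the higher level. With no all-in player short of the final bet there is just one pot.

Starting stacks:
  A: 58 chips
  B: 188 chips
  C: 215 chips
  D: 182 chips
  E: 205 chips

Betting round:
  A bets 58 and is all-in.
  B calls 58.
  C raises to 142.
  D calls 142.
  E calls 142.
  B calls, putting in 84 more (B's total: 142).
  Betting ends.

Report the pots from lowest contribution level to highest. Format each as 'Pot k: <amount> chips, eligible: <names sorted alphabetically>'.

Contributions: A=58, B=142, C=142, D=142, E=142
Pot levels (distinct totals of non-folded players): 58, 142
Layer 1-58: 58 each from A, B, C, D, E = 58*5 = 290 chips; eligible A, B, C, D, E
Layer 59-142: 84 each from B, C, D, E = 84*4 = 336 chips; eligible B, C, D, E

Pot 1: 290 chips, eligible: A, B, C, D, E
Pot 2: 336 chips, eligible: B, C, D, E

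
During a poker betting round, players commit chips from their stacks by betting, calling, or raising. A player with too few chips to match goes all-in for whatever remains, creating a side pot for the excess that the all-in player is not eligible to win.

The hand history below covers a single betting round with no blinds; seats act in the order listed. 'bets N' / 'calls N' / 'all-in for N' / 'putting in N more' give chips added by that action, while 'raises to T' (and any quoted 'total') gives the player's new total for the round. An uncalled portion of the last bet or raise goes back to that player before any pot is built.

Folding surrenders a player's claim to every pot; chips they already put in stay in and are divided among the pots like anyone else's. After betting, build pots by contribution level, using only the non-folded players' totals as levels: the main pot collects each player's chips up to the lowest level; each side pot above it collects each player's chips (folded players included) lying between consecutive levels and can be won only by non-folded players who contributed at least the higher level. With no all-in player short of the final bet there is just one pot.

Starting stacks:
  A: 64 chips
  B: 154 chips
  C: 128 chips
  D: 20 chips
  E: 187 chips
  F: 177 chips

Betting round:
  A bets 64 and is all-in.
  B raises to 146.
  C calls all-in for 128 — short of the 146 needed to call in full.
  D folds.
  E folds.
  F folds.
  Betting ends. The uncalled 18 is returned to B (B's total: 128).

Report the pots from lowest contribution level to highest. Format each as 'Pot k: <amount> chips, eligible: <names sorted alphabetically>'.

Pot 1: 192 chips, eligible: A, B, C
Pot 2: 128 chips, eligible: B, C

Derivation:
Contributions (after 18 returned to B): A=64, B=128, C=128
Folded: D, E, F
Pot levels (distinct totals of non-folded players): 64, 128
Layer 1-64: 64 each from A, B, C = 64*3 = 192 chips; eligible A, B, C
Layer 65-128: 64 each from B, C = 64*2 = 128 chips; eligible B, C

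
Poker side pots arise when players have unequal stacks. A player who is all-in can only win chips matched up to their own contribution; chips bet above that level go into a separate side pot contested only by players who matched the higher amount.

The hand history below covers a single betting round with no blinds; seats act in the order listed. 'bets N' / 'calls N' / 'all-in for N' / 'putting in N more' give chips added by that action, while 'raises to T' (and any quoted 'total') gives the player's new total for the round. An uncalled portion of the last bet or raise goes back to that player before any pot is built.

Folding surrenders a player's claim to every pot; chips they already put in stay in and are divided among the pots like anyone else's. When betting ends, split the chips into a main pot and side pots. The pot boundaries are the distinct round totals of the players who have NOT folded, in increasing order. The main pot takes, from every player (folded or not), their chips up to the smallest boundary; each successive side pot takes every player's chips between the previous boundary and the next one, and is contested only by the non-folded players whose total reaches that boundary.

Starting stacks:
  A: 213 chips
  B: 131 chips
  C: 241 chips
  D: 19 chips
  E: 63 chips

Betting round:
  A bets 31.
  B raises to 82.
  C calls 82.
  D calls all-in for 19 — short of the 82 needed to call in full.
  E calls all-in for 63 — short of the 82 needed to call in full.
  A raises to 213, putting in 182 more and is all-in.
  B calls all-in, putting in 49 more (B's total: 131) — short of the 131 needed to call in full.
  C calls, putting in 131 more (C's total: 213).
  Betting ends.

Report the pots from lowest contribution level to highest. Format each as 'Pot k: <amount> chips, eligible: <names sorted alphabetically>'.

Contributions: A=213, B=131, C=213, D=19, E=63
Pot levels (distinct totals of non-folded players): 19, 63, 131, 213
Layer 1-19: 19 each from A, B, C, D, E = 19*5 = 95 chips; eligible A, B, C, D, E
Layer 20-63: 44 each from A, B, C, E = 44*4 = 176 chips; eligible A, B, C, E
Layer 64-131: 68 each from A, B, C = 68*3 = 204 chips; eligible A, B, C
Layer 132-213: 82 each from A, C = 82*2 = 164 chips; eligible A, C

Pot 1: 95 chips, eligible: A, B, C, D, E
Pot 2: 176 chips, eligible: A, B, C, E
Pot 3: 204 chips, eligible: A, B, C
Pot 4: 164 chips, eligible: A, C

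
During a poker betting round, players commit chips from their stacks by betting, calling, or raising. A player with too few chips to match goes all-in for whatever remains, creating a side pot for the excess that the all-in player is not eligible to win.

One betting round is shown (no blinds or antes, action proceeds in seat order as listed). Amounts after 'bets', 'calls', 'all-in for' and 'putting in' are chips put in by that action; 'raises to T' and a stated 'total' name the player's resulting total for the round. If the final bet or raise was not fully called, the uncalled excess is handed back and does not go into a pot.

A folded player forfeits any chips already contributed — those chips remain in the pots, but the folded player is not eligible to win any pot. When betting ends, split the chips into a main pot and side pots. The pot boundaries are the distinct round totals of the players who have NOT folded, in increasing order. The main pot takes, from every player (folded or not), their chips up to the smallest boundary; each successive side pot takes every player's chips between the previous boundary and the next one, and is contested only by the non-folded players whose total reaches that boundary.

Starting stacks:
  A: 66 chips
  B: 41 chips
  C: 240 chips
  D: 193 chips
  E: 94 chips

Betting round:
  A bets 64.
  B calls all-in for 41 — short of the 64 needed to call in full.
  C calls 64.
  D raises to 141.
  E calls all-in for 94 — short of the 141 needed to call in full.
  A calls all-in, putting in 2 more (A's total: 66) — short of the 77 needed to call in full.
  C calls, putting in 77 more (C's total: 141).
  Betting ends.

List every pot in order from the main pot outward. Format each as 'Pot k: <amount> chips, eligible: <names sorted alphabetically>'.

Contributions: A=66, B=41, C=141, D=141, E=94
Pot levels (distinct totals of non-folded players): 41, 66, 94, 141
Layer 1-41: 41 each from A, B, C, D, E = 41*5 = 205 chips; eligible A, B, C, D, E
Layer 42-66: 25 each from A, C, D, E = 25*4 = 100 chips; eligible A, C, D, E
Layer 67-94: 28 each from C, D, E = 28*3 = 84 chips; eligible C, D, E
Layer 95-141: 47 each from C, D = 47*2 = 94 chips; eligible C, D

Pot 1: 205 chips, eligible: A, B, C, D, E
Pot 2: 100 chips, eligible: A, C, D, E
Pot 3: 84 chips, eligible: C, D, E
Pot 4: 94 chips, eligible: C, D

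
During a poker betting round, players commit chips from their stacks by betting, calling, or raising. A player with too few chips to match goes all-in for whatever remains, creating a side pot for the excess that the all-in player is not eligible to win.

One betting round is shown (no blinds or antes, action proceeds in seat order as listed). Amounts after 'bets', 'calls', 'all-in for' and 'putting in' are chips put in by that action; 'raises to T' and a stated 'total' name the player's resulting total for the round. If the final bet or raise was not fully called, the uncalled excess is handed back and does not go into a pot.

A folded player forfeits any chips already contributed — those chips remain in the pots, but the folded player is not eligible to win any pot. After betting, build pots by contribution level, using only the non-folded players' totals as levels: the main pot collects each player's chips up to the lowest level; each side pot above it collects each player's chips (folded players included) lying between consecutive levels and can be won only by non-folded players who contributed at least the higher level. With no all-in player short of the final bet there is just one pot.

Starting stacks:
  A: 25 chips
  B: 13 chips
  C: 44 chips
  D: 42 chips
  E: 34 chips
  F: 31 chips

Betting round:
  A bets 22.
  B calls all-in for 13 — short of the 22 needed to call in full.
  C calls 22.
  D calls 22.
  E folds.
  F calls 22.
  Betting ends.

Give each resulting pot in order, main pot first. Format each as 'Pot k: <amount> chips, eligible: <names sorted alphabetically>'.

Pot 1: 65 chips, eligible: A, B, C, D, F
Pot 2: 36 chips, eligible: A, C, D, F

Derivation:
Contributions: A=22, B=13, C=22, D=22, F=22
Folded: E
Pot levels (distinct totals of non-folded players): 13, 22
Layer 1-13: 13 each from A, B, C, D, F = 13*5 = 65 chips; eligible A, B, C, D, F
Layer 14-22: 9 each from A, C, D, F = 9*4 = 36 chips; eligible A, C, D, F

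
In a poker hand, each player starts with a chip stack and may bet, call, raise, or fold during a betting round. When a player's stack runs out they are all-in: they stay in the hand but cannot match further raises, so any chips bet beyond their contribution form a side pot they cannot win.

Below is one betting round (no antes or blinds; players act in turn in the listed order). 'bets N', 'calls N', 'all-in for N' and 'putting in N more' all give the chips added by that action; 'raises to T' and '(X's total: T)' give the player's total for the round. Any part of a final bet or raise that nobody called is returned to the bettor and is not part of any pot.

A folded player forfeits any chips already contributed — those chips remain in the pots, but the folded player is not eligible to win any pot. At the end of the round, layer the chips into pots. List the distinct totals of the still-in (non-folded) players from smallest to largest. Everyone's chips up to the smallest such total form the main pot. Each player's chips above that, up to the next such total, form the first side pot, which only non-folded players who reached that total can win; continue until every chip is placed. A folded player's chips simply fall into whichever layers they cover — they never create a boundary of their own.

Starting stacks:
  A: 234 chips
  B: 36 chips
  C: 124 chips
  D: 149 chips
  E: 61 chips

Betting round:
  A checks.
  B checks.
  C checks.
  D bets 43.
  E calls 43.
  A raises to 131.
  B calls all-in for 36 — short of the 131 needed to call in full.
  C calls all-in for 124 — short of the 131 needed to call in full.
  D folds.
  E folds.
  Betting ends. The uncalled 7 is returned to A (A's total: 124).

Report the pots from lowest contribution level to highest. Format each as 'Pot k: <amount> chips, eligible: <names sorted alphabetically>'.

Contributions (after 7 returned to A): A=124, B=36, C=124, D=43, E=43
Folded: D, E
Pot levels (distinct totals of non-folded players): 36, 124
Layer 1-36: 36 each from A, B, C, D, E = 36*5 = 180 chips; eligible A, B, C
Layer 37-124: A 88 + C 88 + D 7 + E 7 = 190 chips; eligible A, C

Pot 1: 180 chips, eligible: A, B, C
Pot 2: 190 chips, eligible: A, C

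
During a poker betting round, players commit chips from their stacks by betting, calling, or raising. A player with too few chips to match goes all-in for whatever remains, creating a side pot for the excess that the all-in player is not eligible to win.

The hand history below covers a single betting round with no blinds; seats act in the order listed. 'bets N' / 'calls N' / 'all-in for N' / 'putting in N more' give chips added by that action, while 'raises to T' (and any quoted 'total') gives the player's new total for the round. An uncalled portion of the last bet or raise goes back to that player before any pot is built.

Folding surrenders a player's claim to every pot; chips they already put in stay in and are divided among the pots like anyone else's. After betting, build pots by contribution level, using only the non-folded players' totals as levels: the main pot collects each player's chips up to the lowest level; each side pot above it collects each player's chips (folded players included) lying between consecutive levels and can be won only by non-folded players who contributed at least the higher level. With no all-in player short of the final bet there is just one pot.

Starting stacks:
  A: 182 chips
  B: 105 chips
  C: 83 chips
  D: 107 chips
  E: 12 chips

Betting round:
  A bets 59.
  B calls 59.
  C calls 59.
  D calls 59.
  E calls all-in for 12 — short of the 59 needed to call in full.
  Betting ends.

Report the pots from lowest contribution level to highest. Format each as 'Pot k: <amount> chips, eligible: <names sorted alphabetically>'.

Contributions: A=59, B=59, C=59, D=59, E=12
Pot levels (distinct totals of non-folded players): 12, 59
Layer 1-12: 12 each from A, B, C, D, E = 12*5 = 60 chips; eligible A, B, C, D, E
Layer 13-59: 47 each from A, B, C, D = 47*4 = 188 chips; eligible A, B, C, D

Pot 1: 60 chips, eligible: A, B, C, D, E
Pot 2: 188 chips, eligible: A, B, C, D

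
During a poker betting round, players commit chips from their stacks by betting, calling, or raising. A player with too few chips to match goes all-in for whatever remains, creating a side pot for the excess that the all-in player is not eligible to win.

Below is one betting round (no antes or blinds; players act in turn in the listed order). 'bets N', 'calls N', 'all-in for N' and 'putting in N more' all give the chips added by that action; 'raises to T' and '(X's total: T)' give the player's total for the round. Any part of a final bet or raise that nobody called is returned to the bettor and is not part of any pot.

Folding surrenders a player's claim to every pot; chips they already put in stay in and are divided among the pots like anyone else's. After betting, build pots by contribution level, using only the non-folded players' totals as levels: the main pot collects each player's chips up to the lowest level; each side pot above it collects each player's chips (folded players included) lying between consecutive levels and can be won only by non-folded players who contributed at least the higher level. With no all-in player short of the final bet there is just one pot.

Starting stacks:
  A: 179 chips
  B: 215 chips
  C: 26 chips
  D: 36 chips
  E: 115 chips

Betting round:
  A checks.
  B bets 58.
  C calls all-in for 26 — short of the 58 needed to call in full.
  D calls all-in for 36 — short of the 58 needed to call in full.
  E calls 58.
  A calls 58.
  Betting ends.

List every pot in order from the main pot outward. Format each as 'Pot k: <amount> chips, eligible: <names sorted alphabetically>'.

Contributions: A=58, B=58, C=26, D=36, E=58
Pot levels (distinct totals of non-folded players): 26, 36, 58
Layer 1-26: 26 each from A, B, C, D, E = 26*5 = 130 chips; eligible A, B, C, D, E
Layer 27-36: 10 each from A, B, D, E = 10*4 = 40 chips; eligible A, B, D, E
Layer 37-58: 22 each from A, B, E = 22*3 = 66 chips; eligible A, B, E

Pot 1: 130 chips, eligible: A, B, C, D, E
Pot 2: 40 chips, eligible: A, B, D, E
Pot 3: 66 chips, eligible: A, B, E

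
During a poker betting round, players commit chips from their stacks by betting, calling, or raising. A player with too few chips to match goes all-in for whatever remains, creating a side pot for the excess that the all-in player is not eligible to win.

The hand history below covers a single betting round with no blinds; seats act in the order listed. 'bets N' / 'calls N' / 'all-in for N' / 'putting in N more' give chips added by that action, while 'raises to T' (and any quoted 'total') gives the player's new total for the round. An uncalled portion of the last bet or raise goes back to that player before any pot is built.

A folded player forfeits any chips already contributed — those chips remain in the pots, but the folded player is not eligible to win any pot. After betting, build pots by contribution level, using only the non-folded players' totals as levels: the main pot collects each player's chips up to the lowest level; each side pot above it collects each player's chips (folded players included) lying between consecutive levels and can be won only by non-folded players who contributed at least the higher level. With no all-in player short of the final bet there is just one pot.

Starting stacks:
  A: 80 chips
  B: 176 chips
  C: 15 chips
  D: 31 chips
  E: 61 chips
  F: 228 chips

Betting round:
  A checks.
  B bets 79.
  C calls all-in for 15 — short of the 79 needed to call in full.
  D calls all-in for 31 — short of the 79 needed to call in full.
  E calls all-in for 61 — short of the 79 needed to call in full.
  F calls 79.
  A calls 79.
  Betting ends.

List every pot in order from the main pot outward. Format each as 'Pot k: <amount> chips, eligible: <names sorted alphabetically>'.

Pot 1: 90 chips, eligible: A, B, C, D, E, F
Pot 2: 80 chips, eligible: A, B, D, E, F
Pot 3: 120 chips, eligible: A, B, E, F
Pot 4: 54 chips, eligible: A, B, F

Derivation:
Contributions: A=79, B=79, C=15, D=31, E=61, F=79
Pot levels (distinct totals of non-folded players): 15, 31, 61, 79
Layer 1-15: 15 each from A, B, C, D, E, F = 15*6 = 90 chips; eligible A, B, C, D, E, F
Layer 16-31: 16 each from A, B, D, E, F = 16*5 = 80 chips; eligible A, B, D, E, F
Layer 32-61: 30 each from A, B, E, F = 30*4 = 120 chips; eligible A, B, E, F
Layer 62-79: 18 each from A, B, F = 18*3 = 54 chips; eligible A, B, F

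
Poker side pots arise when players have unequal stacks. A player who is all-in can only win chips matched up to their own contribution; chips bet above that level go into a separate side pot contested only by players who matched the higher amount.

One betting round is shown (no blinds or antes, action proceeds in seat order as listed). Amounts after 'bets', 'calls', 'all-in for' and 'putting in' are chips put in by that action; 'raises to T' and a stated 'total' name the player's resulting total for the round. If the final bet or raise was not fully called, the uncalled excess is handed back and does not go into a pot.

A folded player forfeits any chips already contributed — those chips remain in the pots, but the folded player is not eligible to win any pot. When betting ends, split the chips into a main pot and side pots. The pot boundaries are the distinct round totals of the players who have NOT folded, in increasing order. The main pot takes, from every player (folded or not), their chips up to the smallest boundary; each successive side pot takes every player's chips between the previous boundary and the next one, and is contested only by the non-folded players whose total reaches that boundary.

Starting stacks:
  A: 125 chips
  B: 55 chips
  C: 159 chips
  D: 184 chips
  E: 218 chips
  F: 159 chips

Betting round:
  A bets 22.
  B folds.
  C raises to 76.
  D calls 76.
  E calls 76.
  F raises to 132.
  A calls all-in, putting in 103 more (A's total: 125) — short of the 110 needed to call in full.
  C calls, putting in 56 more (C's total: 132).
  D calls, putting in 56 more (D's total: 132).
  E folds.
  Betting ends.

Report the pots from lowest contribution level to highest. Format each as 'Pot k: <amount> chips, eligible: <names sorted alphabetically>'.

Pot 1: 576 chips, eligible: A, C, D, F
Pot 2: 21 chips, eligible: C, D, F

Derivation:
Contributions: A=125, C=132, D=132, E=76, F=132
Folded: B, E
Pot levels (distinct totals of non-folded players): 125, 132
Layer 1-125: A 125 + C 125 + D 125 + E 76 + F 125 = 576 chips; eligible A, C, D, F
Layer 126-132: 7 each from C, D, F = 7*3 = 21 chips; eligible C, D, F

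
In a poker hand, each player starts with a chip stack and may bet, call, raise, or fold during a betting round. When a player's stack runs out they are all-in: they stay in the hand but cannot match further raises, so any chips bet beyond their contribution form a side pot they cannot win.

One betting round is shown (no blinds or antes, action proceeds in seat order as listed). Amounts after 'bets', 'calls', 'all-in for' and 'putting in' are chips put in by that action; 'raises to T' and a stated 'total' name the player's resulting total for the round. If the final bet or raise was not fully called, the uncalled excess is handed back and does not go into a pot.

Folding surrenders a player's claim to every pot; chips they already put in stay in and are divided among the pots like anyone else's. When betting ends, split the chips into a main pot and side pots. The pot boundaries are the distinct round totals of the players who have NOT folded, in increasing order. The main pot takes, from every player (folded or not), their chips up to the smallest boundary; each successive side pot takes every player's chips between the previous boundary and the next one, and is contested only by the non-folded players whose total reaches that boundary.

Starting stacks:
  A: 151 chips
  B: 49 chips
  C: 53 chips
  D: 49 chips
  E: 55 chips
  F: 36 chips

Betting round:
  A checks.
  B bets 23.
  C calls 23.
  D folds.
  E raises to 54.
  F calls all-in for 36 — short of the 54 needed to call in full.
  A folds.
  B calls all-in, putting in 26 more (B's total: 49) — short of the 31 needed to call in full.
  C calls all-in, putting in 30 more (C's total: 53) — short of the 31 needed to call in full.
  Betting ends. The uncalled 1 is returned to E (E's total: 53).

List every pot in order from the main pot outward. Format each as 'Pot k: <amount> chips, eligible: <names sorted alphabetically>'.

Pot 1: 144 chips, eligible: B, C, E, F
Pot 2: 39 chips, eligible: B, C, E
Pot 3: 8 chips, eligible: C, E

Derivation:
Contributions (after 1 returned to E): B=49, C=53, E=53, F=36
Folded: A, D
Pot levels (distinct totals of non-folded players): 36, 49, 53
Layer 1-36: 36 each from B, C, E, F = 36*4 = 144 chips; eligible B, C, E, F
Layer 37-49: 13 each from B, C, E = 13*3 = 39 chips; eligible B, C, E
Layer 50-53: 4 each from C, E = 4*2 = 8 chips; eligible C, E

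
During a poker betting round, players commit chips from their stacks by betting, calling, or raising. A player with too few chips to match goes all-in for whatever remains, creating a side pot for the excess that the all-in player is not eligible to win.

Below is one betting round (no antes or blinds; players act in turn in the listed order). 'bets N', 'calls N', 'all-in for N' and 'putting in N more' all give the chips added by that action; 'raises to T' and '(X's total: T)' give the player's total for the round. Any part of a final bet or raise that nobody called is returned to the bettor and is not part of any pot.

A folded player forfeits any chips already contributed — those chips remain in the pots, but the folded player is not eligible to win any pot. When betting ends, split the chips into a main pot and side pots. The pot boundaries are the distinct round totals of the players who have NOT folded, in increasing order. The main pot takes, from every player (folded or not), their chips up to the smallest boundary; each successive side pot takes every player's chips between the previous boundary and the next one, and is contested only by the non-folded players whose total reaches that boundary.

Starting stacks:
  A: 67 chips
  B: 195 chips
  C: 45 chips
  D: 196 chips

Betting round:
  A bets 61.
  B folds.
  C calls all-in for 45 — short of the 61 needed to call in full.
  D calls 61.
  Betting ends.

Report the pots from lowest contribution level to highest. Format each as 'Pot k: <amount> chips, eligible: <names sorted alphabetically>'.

Contributions: A=61, C=45, D=61
Folded: B
Pot levels (distinct totals of non-folded players): 45, 61
Layer 1-45: 45 each from A, C, D = 45*3 = 135 chips; eligible A, C, D
Layer 46-61: 16 each from A, D = 16*2 = 32 chips; eligible A, D

Pot 1: 135 chips, eligible: A, C, D
Pot 2: 32 chips, eligible: A, D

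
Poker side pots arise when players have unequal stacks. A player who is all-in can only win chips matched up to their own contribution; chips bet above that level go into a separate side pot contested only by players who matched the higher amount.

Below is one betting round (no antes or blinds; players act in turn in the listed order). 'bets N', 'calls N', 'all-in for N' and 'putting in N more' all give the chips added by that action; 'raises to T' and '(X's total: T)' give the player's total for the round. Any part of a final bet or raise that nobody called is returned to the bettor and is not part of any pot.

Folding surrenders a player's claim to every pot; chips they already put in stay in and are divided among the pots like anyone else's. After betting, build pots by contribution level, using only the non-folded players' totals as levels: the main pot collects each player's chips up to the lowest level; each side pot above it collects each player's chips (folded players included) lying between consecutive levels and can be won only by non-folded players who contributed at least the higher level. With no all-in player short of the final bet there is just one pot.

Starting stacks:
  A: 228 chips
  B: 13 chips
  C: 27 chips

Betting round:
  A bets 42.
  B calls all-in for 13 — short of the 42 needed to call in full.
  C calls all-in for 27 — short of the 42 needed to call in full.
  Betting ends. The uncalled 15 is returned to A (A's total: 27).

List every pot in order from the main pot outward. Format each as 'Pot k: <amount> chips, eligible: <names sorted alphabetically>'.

Pot 1: 39 chips, eligible: A, B, C
Pot 2: 28 chips, eligible: A, C

Derivation:
Contributions (after 15 returned to A): A=27, B=13, C=27
Pot levels (distinct totals of non-folded players): 13, 27
Layer 1-13: 13 each from A, B, C = 13*3 = 39 chips; eligible A, B, C
Layer 14-27: 14 each from A, C = 14*2 = 28 chips; eligible A, C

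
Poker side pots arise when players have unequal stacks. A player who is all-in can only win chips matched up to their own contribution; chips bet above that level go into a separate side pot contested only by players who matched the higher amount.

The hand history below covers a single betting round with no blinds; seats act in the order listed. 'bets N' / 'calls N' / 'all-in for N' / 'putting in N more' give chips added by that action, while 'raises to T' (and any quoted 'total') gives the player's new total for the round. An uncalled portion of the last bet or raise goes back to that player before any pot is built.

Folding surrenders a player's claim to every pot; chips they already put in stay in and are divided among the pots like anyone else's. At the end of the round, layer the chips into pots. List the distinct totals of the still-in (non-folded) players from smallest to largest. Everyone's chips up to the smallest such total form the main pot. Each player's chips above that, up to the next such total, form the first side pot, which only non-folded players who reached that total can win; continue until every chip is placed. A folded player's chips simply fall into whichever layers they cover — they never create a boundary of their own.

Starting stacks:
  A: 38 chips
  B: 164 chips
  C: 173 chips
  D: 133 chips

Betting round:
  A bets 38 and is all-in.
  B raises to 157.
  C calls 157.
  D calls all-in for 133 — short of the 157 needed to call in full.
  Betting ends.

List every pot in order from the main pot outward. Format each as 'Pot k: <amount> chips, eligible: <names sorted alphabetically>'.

Contributions: A=38, B=157, C=157, D=133
Pot levels (distinct totals of non-folded players): 38, 133, 157
Layer 1-38: 38 each from A, B, C, D = 38*4 = 152 chips; eligible A, B, C, D
Layer 39-133: 95 each from B, C, D = 95*3 = 285 chips; eligible B, C, D
Layer 134-157: 24 each from B, C = 24*2 = 48 chips; eligible B, C

Pot 1: 152 chips, eligible: A, B, C, D
Pot 2: 285 chips, eligible: B, C, D
Pot 3: 48 chips, eligible: B, C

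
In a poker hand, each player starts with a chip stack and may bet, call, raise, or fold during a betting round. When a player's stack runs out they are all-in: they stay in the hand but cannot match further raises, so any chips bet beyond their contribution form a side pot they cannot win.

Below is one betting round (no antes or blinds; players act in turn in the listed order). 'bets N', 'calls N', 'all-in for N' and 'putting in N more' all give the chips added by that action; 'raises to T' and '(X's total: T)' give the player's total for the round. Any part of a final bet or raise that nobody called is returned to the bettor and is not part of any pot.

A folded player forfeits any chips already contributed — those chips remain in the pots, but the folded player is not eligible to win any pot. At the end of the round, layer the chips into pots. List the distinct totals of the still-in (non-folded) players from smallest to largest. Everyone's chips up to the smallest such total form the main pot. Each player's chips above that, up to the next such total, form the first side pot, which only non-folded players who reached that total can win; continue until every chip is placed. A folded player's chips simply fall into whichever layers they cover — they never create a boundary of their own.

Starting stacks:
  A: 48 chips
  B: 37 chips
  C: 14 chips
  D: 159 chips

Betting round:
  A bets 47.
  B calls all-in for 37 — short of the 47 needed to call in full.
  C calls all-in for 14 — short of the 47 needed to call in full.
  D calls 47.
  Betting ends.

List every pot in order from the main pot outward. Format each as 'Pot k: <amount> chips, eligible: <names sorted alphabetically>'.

Contributions: A=47, B=37, C=14, D=47
Pot levels (distinct totals of non-folded players): 14, 37, 47
Layer 1-14: 14 each from A, B, C, D = 14*4 = 56 chips; eligible A, B, C, D
Layer 15-37: 23 each from A, B, D = 23*3 = 69 chips; eligible A, B, D
Layer 38-47: 10 each from A, D = 10*2 = 20 chips; eligible A, D

Pot 1: 56 chips, eligible: A, B, C, D
Pot 2: 69 chips, eligible: A, B, D
Pot 3: 20 chips, eligible: A, D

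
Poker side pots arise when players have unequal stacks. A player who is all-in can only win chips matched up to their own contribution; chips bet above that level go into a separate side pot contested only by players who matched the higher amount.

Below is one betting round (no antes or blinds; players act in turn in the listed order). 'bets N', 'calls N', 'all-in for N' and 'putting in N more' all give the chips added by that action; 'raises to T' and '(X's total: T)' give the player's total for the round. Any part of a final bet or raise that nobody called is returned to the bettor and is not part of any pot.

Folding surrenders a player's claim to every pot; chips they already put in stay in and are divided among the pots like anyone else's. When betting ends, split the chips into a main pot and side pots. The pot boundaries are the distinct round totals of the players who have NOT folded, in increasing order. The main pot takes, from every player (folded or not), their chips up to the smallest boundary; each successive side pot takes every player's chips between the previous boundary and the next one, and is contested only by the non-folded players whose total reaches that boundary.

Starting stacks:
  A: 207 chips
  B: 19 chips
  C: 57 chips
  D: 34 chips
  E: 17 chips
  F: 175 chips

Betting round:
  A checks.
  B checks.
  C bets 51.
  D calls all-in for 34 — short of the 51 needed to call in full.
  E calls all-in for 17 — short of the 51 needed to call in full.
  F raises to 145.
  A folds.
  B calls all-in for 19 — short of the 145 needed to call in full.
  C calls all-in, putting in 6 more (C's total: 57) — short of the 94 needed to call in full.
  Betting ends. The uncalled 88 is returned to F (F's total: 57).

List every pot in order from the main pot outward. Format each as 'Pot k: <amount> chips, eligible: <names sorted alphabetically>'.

Contributions (after 88 returned to F): B=19, C=57, D=34, E=17, F=57
Folded: A
Pot levels (distinct totals of non-folded players): 17, 19, 34, 57
Layer 1-17: 17 each from B, C, D, E, F = 17*5 = 85 chips; eligible B, C, D, E, F
Layer 18-19: 2 each from B, C, D, F = 2*4 = 8 chips; eligible B, C, D, F
Layer 20-34: 15 each from C, D, F = 15*3 = 45 chips; eligible C, D, F
Layer 35-57: 23 each from C, F = 23*2 = 46 chips; eligible C, F

Pot 1: 85 chips, eligible: B, C, D, E, F
Pot 2: 8 chips, eligible: B, C, D, F
Pot 3: 45 chips, eligible: C, D, F
Pot 4: 46 chips, eligible: C, F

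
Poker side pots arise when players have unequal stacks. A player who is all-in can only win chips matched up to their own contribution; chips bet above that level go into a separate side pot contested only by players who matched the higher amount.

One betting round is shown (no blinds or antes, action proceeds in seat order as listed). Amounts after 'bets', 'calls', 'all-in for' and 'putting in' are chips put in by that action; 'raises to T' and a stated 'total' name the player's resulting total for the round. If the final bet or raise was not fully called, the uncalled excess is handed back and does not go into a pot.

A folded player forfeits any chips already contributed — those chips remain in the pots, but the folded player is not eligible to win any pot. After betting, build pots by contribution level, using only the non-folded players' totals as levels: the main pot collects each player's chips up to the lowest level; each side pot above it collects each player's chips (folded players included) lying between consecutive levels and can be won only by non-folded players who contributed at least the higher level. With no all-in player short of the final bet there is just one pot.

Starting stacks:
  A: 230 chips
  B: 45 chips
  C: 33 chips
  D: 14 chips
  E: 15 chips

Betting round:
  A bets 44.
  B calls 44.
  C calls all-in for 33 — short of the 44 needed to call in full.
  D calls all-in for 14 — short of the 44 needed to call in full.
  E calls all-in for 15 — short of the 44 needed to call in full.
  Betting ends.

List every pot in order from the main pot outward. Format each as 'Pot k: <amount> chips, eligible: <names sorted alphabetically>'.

Contributions: A=44, B=44, C=33, D=14, E=15
Pot levels (distinct totals of non-folded players): 14, 15, 33, 44
Layer 1-14: 14 each from A, B, C, D, E = 14*5 = 70 chips; eligible A, B, C, D, E
Layer 15-15: 1 each from A, B, C, E = 1*4 = 4 chips; eligible A, B, C, E
Layer 16-33: 18 each from A, B, C = 18*3 = 54 chips; eligible A, B, C
Layer 34-44: 11 each from A, B = 11*2 = 22 chips; eligible A, B

Pot 1: 70 chips, eligible: A, B, C, D, E
Pot 2: 4 chips, eligible: A, B, C, E
Pot 3: 54 chips, eligible: A, B, C
Pot 4: 22 chips, eligible: A, B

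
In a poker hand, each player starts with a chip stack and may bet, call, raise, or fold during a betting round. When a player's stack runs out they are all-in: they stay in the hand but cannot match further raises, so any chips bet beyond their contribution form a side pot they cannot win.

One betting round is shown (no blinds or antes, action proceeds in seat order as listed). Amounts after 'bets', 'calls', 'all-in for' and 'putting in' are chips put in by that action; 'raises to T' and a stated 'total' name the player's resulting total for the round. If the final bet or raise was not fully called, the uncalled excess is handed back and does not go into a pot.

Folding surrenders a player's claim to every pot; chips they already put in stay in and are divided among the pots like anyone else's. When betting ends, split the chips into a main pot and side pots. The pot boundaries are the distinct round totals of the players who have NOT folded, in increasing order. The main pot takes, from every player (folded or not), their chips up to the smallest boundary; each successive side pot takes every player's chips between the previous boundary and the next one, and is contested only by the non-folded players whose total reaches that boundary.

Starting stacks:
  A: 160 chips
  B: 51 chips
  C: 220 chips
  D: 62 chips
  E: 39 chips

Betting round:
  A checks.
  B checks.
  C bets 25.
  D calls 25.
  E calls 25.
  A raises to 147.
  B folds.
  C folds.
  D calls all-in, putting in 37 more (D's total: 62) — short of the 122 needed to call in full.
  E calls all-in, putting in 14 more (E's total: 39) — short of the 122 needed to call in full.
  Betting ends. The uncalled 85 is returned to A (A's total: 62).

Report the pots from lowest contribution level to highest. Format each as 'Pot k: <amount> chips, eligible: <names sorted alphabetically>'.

Pot 1: 142 chips, eligible: A, D, E
Pot 2: 46 chips, eligible: A, D

Derivation:
Contributions (after 85 returned to A): A=62, C=25, D=62, E=39
Folded: B, C
Pot levels (distinct totals of non-folded players): 39, 62
Layer 1-39: A 39 + C 25 + D 39 + E 39 = 142 chips; eligible A, D, E
Layer 40-62: 23 each from A, D = 23*2 = 46 chips; eligible A, D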